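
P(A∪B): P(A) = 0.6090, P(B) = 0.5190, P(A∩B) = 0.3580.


P(A∪B) = 0.6090 + 0.5190 - 0.3580
= 1.1280 - 0.3580
= 0.7700

P(A∪B) = 0.7700


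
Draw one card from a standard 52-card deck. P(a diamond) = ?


13 diamonds in 52 cards
P = 13/52 = 0.2500

P = 0.2500


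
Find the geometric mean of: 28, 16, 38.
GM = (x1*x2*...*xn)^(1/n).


Product = 28 × 16 × 38 = 17024
GM = 17024^(1/3) = 25.7249

GM = 25.7249


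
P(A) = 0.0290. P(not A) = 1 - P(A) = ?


P(not A) = 1 - 0.0290 = 0.9710

P(not A) = 0.9710


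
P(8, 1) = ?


P(8,1) = 8!/7!
= 40320/5040
= 8

P(8,1) = 8


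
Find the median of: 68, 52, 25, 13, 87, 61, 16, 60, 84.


Sorted: 13, 16, 25, 52, 60, 61, 68, 84, 87
n = 9 (odd)
Middle value = 60

Median = 60


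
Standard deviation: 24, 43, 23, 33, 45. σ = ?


Mean = 33.6000
Variance = 84.6400
SD = sqrt(84.6400) = 9.2000

SD = 9.2000


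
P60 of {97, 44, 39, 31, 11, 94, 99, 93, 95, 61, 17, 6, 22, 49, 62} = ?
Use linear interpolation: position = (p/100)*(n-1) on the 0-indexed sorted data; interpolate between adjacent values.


Sorted: 6, 11, 17, 22, 31, 39, 44, 49, 61, 62, 93, 94, 95, 97, 99
n = 15
Index = 60/100 * 14 = 8.4000
Lower = data[8] = 61, Upper = data[9] = 62
P60 = 61 + 0.4000*(1) = 61.4000

P60 = 61.4000


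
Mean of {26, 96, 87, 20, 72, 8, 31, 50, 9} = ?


Sum = 26 + 96 + 87 + 20 + 72 + 8 + 31 + 50 + 9 = 399
n = 9
Mean = 399/9 = 44.3333

Mean = 44.3333


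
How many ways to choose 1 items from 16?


C(16,1) = 16!/(1! × 15!)
= 20922789888000/(1 × 1307674368000)
= 16

C(16,1) = 16


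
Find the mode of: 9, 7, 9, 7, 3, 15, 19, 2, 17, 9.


Frequencies: 2:1, 3:1, 7:2, 9:3, 15:1, 17:1, 19:1
Max frequency = 3
Mode = 9

Mode = 9


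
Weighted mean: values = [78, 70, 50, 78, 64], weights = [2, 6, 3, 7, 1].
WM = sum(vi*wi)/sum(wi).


Numerator = 78*2 + 70*6 + 50*3 + 78*7 + 64*1 = 1336
Denominator = 2 + 6 + 3 + 7 + 1 = 19
WM = 1336/19 = 70.3158

WM = 70.3158


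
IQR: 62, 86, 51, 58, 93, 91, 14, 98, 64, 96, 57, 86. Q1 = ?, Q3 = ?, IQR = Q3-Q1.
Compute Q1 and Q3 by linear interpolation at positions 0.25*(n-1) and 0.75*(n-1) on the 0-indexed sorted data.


Sorted: 14, 51, 57, 58, 62, 64, 86, 86, 91, 93, 96, 98
Q1 (25th %ile) = 57.7500
Q3 (75th %ile) = 91.5000
IQR = 91.5000 - 57.7500 = 33.7500

IQR = 33.7500


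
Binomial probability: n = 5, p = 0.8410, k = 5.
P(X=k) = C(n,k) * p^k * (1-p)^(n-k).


C(5,5) = 1
p^5 = 0.420707
(1-p)^0 = 1.000000
P = 1 * 0.420707 * 1.000000 = 0.4207

P(X=5) = 0.4207


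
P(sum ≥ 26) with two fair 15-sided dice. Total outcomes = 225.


Total outcomes = 15×15 = 225
Favorable (sum ≥ 26): 15
P = 15/225 = 0.0667

P = 0.0667


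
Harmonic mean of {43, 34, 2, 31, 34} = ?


Sum of reciprocals = 1/43 + 1/34 + 1/2 + 1/31 + 1/34 = 0.614337
HM = 5/0.614337 = 8.1388

HM = 8.1388


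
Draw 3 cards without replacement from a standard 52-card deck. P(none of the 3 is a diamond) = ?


P(no diamonds) = (39/52) × (38/51) × (37/50)
= 0.4135

P = 0.4135


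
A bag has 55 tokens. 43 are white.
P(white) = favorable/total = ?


P = 43/55 = 0.7818

P = 0.7818


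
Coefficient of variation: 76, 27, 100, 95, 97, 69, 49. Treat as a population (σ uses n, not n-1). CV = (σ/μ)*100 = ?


Mean = 73.2857
SD = 25.3699
CV = (25.3699/73.2857)*100 = 34.6178%

CV = 34.6178%


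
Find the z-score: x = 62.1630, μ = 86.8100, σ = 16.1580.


z = (62.1630 - 86.8100)/16.1580
= -24.6470/16.1580
= -1.5254

z = -1.5254


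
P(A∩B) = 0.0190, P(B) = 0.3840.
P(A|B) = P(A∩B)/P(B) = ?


P(A|B) = 0.0190/0.3840 = 0.0495

P(A|B) = 0.0495


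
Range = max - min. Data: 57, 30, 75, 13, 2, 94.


Max = 94, Min = 2
Range = 94 - 2 = 92

Range = 92


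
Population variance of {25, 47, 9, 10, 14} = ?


Mean = 21.0000
Squared deviations: 16.0000, 676.0000, 144.0000, 121.0000, 49.0000
Sum = 1006.0000
Variance = 1006.0000/5 = 201.2000

Variance = 201.2000


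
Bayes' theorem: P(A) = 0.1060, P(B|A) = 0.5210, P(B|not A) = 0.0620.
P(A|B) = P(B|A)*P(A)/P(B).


P(B) = P(B|A)*P(A) + P(B|A')*P(A')
= 0.5210*0.1060 + 0.0620*0.8940
= 0.055226 + 0.055428 = 0.110654
P(A|B) = 0.055226/0.110654 = 0.4991

P(A|B) = 0.4991


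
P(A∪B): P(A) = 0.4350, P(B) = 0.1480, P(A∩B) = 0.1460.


P(A∪B) = 0.4350 + 0.1480 - 0.1460
= 0.5830 - 0.1460
= 0.4370

P(A∪B) = 0.4370


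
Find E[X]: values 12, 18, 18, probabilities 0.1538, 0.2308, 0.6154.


E[X] = 12*0.1538 + 18*0.2308 + 18*0.6154
= 1.8456 + 4.1544 + 11.0772
= 17.0772

E[X] = 17.0772


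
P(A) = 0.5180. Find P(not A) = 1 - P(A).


P(not A) = 1 - 0.5180 = 0.4820

P(not A) = 0.4820


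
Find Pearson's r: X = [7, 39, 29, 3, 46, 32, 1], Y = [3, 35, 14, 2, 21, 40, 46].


Mean X = 22.4286, Mean Y = 23.0000
SD X = 17.070084, SD Y = 16.422980
Cov = 68.428571
r = 68.428571/(17.070084*16.422980) = 0.2441

r = 0.2441


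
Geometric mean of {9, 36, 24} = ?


Product = 9 × 36 × 24 = 7776
GM = 7776^(1/3) = 19.8116

GM = 19.8116


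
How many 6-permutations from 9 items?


P(9,6) = 9!/3!
= 362880/6
= 60480

P(9,6) = 60480


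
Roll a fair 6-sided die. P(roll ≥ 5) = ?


Favorable outcomes (roll ≥ 5): 2
Total outcomes = 6
P = 2/6 = 0.3333

P = 0.3333


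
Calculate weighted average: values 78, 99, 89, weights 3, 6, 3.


Numerator = 78*3 + 99*6 + 89*3 = 1095
Denominator = 3 + 6 + 3 = 12
WM = 1095/12 = 91.2500

WM = 91.2500


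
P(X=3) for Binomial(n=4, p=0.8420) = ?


C(4,3) = 4
p^3 = 0.596948
(1-p)^1 = 0.158000
P = 4 * 0.596948 * 0.158000 = 0.3773

P(X=3) = 0.3773


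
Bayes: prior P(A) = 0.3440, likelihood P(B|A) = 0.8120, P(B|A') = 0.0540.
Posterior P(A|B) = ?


P(B) = P(B|A)*P(A) + P(B|A')*P(A')
= 0.8120*0.3440 + 0.0540*0.6560
= 0.279328 + 0.035424 = 0.314752
P(A|B) = 0.279328/0.314752 = 0.8875

P(A|B) = 0.8875


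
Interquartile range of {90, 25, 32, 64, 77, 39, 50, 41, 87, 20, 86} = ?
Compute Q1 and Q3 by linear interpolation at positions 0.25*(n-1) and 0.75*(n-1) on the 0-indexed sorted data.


Sorted: 20, 25, 32, 39, 41, 50, 64, 77, 86, 87, 90
Q1 (25th %ile) = 35.5000
Q3 (75th %ile) = 81.5000
IQR = 81.5000 - 35.5000 = 46.0000

IQR = 46.0000


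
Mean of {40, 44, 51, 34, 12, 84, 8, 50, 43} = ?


Sum = 40 + 44 + 51 + 34 + 12 + 84 + 8 + 50 + 43 = 366
n = 9
Mean = 366/9 = 40.6667

Mean = 40.6667


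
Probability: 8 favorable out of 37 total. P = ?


P = 8/37 = 0.2162

P = 0.2162


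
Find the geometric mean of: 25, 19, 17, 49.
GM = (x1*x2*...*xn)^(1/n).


Product = 25 × 19 × 17 × 49 = 395675
GM = 395675^(1/4) = 25.0804

GM = 25.0804


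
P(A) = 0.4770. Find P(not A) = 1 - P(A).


P(not A) = 1 - 0.4770 = 0.5230

P(not A) = 0.5230


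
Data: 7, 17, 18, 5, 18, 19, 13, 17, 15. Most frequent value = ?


Frequencies: 5:1, 7:1, 13:1, 15:1, 17:2, 18:2, 19:1
Max frequency = 2
Mode = 17, 18

Mode = 17, 18


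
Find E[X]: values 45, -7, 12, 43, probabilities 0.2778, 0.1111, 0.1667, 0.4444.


E[X] = 45*0.2778 - 7*0.1111 + 12*0.1667 + 43*0.4444
= 12.5010 - 0.7777 + 2.0004 + 19.1092
= 32.8329

E[X] = 32.8329


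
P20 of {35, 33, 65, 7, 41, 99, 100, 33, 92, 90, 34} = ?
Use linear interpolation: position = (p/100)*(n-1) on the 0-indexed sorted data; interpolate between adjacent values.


Sorted: 7, 33, 33, 34, 35, 41, 65, 90, 92, 99, 100
n = 11
Index = 20/100 * 10 = 2.0000
Lower = data[2] = 33, Upper = data[3] = 34
P20 = 33 + 0*(1) = 33.0000

P20 = 33.0000


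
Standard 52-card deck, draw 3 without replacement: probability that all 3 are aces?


P(all aces) = (4/52) × (3/51) × (2/50)
= 0.0002

P = 0.0002


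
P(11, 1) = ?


P(11,1) = 11!/10!
= 39916800/3628800
= 11

P(11,1) = 11


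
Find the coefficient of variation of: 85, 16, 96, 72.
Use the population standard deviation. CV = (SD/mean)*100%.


Mean = 67.2500
SD = 30.7845
CV = (30.7845/67.2500)*100 = 45.7763%

CV = 45.7763%


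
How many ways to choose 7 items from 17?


C(17,7) = 17!/(7! × 10!)
= 355687428096000/(5040 × 3628800)
= 19448

C(17,7) = 19448


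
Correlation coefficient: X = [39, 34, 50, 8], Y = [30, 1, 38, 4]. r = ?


Mean X = 32.7500, Mean Y = 18.2500
SD X = 15.417117, SD Y = 16.037066
Cov = 186.312500
r = 186.312500/(15.417117*16.037066) = 0.7536

r = 0.7536


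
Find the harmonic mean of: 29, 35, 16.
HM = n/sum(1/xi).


Sum of reciprocals = 1/29 + 1/35 + 1/16 = 0.125554
HM = 3/0.125554 = 23.8941

HM = 23.8941


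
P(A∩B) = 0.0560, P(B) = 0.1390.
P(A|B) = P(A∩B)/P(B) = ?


P(A|B) = 0.0560/0.1390 = 0.4029

P(A|B) = 0.4029


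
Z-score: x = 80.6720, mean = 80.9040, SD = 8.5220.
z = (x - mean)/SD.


z = (80.6720 - 80.9040)/8.5220
= -0.2320/8.5220
= -0.0272

z = -0.0272


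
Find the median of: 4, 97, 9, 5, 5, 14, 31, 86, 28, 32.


Sorted: 4, 5, 5, 9, 14, 28, 31, 32, 86, 97
n = 10 (even)
Middle values: 14 and 28
Median = (14+28)/2 = 21.0000

Median = 21.0000


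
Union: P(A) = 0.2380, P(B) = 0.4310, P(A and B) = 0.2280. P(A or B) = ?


P(A∪B) = 0.2380 + 0.4310 - 0.2280
= 0.6690 - 0.2280
= 0.4410

P(A∪B) = 0.4410


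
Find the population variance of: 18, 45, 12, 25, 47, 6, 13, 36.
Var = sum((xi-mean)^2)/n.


Mean = 25.2500
Squared deviations: 52.5625, 390.0625, 175.5625, 0.0625, 473.0625, 370.5625, 150.0625, 115.5625
Sum = 1727.5000
Variance = 1727.5000/8 = 215.9375

Variance = 215.9375


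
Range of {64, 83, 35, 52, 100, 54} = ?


Max = 100, Min = 35
Range = 100 - 35 = 65

Range = 65


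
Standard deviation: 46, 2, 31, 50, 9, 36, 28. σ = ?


Mean = 28.8571
Variance = 273.2653
SD = sqrt(273.2653) = 16.5307

SD = 16.5307


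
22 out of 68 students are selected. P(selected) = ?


P = 22/68 = 0.3235

P = 0.3235


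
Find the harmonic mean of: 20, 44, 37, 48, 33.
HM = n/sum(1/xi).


Sum of reciprocals = 1/20 + 1/44 + 1/37 + 1/48 + 1/33 = 0.150891
HM = 5/0.150891 = 33.1366

HM = 33.1366


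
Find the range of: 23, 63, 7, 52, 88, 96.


Max = 96, Min = 7
Range = 96 - 7 = 89

Range = 89


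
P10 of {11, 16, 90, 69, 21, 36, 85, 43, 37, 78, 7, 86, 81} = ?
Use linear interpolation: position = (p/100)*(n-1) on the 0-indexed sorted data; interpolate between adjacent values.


Sorted: 7, 11, 16, 21, 36, 37, 43, 69, 78, 81, 85, 86, 90
n = 13
Index = 10/100 * 12 = 1.2000
Lower = data[1] = 11, Upper = data[2] = 16
P10 = 11 + 0.2000*(5) = 12.0000

P10 = 12.0000


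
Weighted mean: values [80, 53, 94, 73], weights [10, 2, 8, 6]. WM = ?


Numerator = 80*10 + 53*2 + 94*8 + 73*6 = 2096
Denominator = 10 + 2 + 8 + 6 = 26
WM = 2096/26 = 80.6154

WM = 80.6154


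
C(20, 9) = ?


C(20,9) = 20!/(9! × 11!)
= 2432902008176640000/(362880 × 39916800)
= 167960

C(20,9) = 167960


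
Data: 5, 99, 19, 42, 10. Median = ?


Sorted: 5, 10, 19, 42, 99
n = 5 (odd)
Middle value = 19

Median = 19


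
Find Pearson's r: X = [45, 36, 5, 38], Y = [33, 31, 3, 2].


Mean X = 31.0000, Mean Y = 17.2500
SD X = 15.378556, SD Y = 14.771171
Cov = 138.250000
r = 138.250000/(15.378556*14.771171) = 0.6086

r = 0.6086


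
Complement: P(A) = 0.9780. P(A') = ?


P(not A) = 1 - 0.9780 = 0.0220

P(not A) = 0.0220


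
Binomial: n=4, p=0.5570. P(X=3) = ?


C(4,3) = 4
p^3 = 0.172809
(1-p)^1 = 0.443000
P = 4 * 0.172809 * 0.443000 = 0.3062

P(X=3) = 0.3062


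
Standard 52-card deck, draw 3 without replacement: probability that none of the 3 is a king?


P(no kings) = (48/52) × (47/51) × (46/50)
= 0.7826

P = 0.7826


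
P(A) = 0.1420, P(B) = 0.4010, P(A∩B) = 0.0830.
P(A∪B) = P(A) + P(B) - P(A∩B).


P(A∪B) = 0.1420 + 0.4010 - 0.0830
= 0.5430 - 0.0830
= 0.4600

P(A∪B) = 0.4600


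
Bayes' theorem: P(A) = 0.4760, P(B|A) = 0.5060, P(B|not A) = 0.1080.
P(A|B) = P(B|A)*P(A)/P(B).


P(B) = P(B|A)*P(A) + P(B|A')*P(A')
= 0.5060*0.4760 + 0.1080*0.5240
= 0.240856 + 0.056592 = 0.297448
P(A|B) = 0.240856/0.297448 = 0.8097

P(A|B) = 0.8097


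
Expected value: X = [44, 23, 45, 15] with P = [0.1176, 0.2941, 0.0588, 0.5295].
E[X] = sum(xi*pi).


E[X] = 44*0.1176 + 23*0.2941 + 45*0.0588 + 15*0.5295
= 5.1744 + 6.7643 + 2.6460 + 7.9425
= 22.5272

E[X] = 22.5272


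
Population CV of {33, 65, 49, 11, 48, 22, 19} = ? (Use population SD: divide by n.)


Mean = 35.2857
SD = 18.0057
CV = (18.0057/35.2857)*100 = 51.0282%

CV = 51.0282%


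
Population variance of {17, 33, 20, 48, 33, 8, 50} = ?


Mean = 29.8571
Squared deviations: 165.3061, 9.8776, 97.1633, 329.1633, 9.8776, 477.7347, 405.7347
Sum = 1494.8571
Variance = 1494.8571/7 = 213.5510

Variance = 213.5510


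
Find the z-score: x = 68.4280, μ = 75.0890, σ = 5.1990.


z = (68.4280 - 75.0890)/5.1990
= -6.6610/5.1990
= -1.2812

z = -1.2812


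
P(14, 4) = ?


P(14,4) = 14!/10!
= 87178291200/3628800
= 24024

P(14,4) = 24024


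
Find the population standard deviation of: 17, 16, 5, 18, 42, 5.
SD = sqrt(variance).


Mean = 17.1667
Variance = 152.4722
SD = sqrt(152.4722) = 12.3480

SD = 12.3480


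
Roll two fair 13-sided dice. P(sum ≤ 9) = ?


Total outcomes = 13×13 = 169
Favorable (sum ≤ 9): 36
P = 36/169 = 0.2130

P = 0.2130


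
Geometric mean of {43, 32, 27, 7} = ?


Product = 43 × 32 × 27 × 7 = 260064
GM = 260064^(1/4) = 22.5824

GM = 22.5824


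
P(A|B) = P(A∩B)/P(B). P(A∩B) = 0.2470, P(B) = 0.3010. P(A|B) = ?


P(A|B) = 0.2470/0.3010 = 0.8206

P(A|B) = 0.8206


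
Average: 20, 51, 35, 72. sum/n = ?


Sum = 20 + 51 + 35 + 72 = 178
n = 4
Mean = 178/4 = 44.5000

Mean = 44.5000


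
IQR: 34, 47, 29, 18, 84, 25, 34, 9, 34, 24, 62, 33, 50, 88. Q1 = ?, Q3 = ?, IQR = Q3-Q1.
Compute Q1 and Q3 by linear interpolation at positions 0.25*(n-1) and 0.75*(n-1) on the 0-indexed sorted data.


Sorted: 9, 18, 24, 25, 29, 33, 34, 34, 34, 47, 50, 62, 84, 88
Q1 (25th %ile) = 26.0000
Q3 (75th %ile) = 49.2500
IQR = 49.2500 - 26.0000 = 23.2500

IQR = 23.2500


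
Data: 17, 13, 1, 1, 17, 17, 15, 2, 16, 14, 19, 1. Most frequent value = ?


Frequencies: 1:3, 2:1, 13:1, 14:1, 15:1, 16:1, 17:3, 19:1
Max frequency = 3
Mode = 1, 17

Mode = 1, 17


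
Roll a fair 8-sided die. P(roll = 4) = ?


Favorable outcomes (roll = 4): 1
Total outcomes = 8
P = 1/8 = 0.1250

P = 0.1250


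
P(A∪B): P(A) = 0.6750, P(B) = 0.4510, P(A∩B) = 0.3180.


P(A∪B) = 0.6750 + 0.4510 - 0.3180
= 1.1260 - 0.3180
= 0.8080

P(A∪B) = 0.8080


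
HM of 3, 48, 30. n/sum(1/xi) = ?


Sum of reciprocals = 1/3 + 1/48 + 1/30 = 0.387500
HM = 3/0.387500 = 7.7419

HM = 7.7419


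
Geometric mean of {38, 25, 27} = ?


Product = 38 × 25 × 27 = 25650
GM = 25650^(1/3) = 29.4914

GM = 29.4914


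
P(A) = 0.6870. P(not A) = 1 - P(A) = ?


P(not A) = 1 - 0.6870 = 0.3130

P(not A) = 0.3130


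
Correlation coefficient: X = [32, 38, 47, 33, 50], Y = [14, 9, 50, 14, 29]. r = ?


Mean X = 40.0000, Mean Y = 23.2000
SD X = 7.293833, SD Y = 14.985326
Cov = 82.400000
r = 82.400000/(7.293833*14.985326) = 0.7539

r = 0.7539


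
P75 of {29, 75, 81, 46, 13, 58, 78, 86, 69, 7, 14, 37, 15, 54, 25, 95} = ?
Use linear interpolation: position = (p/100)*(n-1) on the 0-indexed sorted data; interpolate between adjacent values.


Sorted: 7, 13, 14, 15, 25, 29, 37, 46, 54, 58, 69, 75, 78, 81, 86, 95
n = 16
Index = 75/100 * 15 = 11.2500
Lower = data[11] = 75, Upper = data[12] = 78
P75 = 75 + 0.2500*(3) = 75.7500

P75 = 75.7500


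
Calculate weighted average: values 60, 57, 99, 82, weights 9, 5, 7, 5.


Numerator = 60*9 + 57*5 + 99*7 + 82*5 = 1928
Denominator = 9 + 5 + 7 + 5 = 26
WM = 1928/26 = 74.1538

WM = 74.1538


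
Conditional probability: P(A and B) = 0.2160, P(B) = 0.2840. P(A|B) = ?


P(A|B) = 0.2160/0.2840 = 0.7606

P(A|B) = 0.7606


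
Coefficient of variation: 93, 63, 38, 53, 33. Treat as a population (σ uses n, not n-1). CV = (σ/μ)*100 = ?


Mean = 56.0000
SD = 21.3542
CV = (21.3542/56.0000)*100 = 38.1324%

CV = 38.1324%


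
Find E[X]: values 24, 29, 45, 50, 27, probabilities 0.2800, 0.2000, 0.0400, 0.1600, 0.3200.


E[X] = 24*0.2800 + 29*0.2000 + 45*0.0400 + 50*0.1600 + 27*0.3200
= 6.7200 + 5.8000 + 1.8000 + 8.0000 + 8.6400
= 30.9600

E[X] = 30.9600


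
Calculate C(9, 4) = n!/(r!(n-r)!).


C(9,4) = 9!/(4! × 5!)
= 362880/(24 × 120)
= 126

C(9,4) = 126


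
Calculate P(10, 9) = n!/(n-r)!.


P(10,9) = 10!/1!
= 3628800/1
= 3628800

P(10,9) = 3628800


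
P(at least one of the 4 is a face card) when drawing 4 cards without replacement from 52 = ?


P(at least one) = 1 - P(none)
P(none) = (40/52) × (39/51) × (38/50) × (37/49) = 0.337575
P(at least one) = 1 - 0.337575 = 0.6624

P = 0.6624


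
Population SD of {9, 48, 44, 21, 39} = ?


Mean = 32.2000
Variance = 219.7600
SD = sqrt(219.7600) = 14.8243

SD = 14.8243


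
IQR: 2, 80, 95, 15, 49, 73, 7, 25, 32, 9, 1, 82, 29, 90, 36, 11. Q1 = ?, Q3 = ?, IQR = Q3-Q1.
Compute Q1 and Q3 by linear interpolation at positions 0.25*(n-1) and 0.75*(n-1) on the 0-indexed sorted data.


Sorted: 1, 2, 7, 9, 11, 15, 25, 29, 32, 36, 49, 73, 80, 82, 90, 95
Q1 (25th %ile) = 10.5000
Q3 (75th %ile) = 74.7500
IQR = 74.7500 - 10.5000 = 64.2500

IQR = 64.2500


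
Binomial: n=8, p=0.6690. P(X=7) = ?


C(8,7) = 8
p^7 = 0.059977
(1-p)^1 = 0.331000
P = 8 * 0.059977 * 0.331000 = 0.1588

P(X=7) = 0.1588


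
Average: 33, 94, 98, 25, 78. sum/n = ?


Sum = 33 + 94 + 98 + 25 + 78 = 328
n = 5
Mean = 328/5 = 65.6000

Mean = 65.6000


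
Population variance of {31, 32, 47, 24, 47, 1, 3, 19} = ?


Mean = 25.5000
Squared deviations: 30.2500, 42.2500, 462.2500, 2.2500, 462.2500, 600.2500, 506.2500, 42.2500
Sum = 2148.0000
Variance = 2148.0000/8 = 268.5000

Variance = 268.5000


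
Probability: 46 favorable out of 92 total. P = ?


P = 46/92 = 0.5000

P = 0.5000


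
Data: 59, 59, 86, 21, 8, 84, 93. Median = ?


Sorted: 8, 21, 59, 59, 84, 86, 93
n = 7 (odd)
Middle value = 59

Median = 59


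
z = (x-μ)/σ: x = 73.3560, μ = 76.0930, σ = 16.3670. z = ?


z = (73.3560 - 76.0930)/16.3670
= -2.7370/16.3670
= -0.1672

z = -0.1672


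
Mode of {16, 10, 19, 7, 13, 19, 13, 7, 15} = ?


Frequencies: 7:2, 10:1, 13:2, 15:1, 16:1, 19:2
Max frequency = 2
Mode = 7, 13, 19

Mode = 7, 13, 19


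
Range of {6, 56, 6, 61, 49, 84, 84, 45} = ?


Max = 84, Min = 6
Range = 84 - 6 = 78

Range = 78


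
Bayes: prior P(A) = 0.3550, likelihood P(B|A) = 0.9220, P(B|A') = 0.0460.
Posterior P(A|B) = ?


P(B) = P(B|A)*P(A) + P(B|A')*P(A')
= 0.9220*0.3550 + 0.0460*0.6450
= 0.327310 + 0.029670 = 0.356980
P(A|B) = 0.327310/0.356980 = 0.9169

P(A|B) = 0.9169


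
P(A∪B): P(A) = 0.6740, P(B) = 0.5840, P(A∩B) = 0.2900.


P(A∪B) = 0.6740 + 0.5840 - 0.2900
= 1.2580 - 0.2900
= 0.9680

P(A∪B) = 0.9680


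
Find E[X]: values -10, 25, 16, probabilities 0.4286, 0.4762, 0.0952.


E[X] = -10*0.4286 + 25*0.4762 + 16*0.0952
= -4.2860 + 11.9050 + 1.5232
= 9.1422

E[X] = 9.1422


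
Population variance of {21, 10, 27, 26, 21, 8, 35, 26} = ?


Mean = 21.7500
Squared deviations: 0.5625, 138.0625, 27.5625, 18.0625, 0.5625, 189.0625, 175.5625, 18.0625
Sum = 567.5000
Variance = 567.5000/8 = 70.9375

Variance = 70.9375


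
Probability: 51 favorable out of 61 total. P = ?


P = 51/61 = 0.8361

P = 0.8361


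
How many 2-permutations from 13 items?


P(13,2) = 13!/11!
= 6227020800/39916800
= 156

P(13,2) = 156


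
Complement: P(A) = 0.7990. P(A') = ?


P(not A) = 1 - 0.7990 = 0.2010

P(not A) = 0.2010


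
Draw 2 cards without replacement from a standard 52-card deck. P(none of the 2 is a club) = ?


P(no clubs) = (39/52) × (38/51)
= 0.5588

P = 0.5588


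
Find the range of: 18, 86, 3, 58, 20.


Max = 86, Min = 3
Range = 86 - 3 = 83

Range = 83


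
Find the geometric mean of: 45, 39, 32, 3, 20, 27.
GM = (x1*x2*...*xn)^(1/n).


Product = 45 × 39 × 32 × 3 × 20 × 27 = 90979200
GM = 90979200^(1/6) = 21.2075

GM = 21.2075


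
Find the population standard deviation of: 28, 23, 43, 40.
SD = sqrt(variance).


Mean = 33.5000
Variance = 68.2500
SD = sqrt(68.2500) = 8.2614

SD = 8.2614


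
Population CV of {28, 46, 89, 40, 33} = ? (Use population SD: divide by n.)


Mean = 47.2000
SD = 21.7752
CV = (21.7752/47.2000)*100 = 46.1339%

CV = 46.1339%


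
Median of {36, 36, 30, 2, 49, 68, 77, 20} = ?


Sorted: 2, 20, 30, 36, 36, 49, 68, 77
n = 8 (even)
Middle values: 36 and 36
Median = (36+36)/2 = 36.0000

Median = 36.0000


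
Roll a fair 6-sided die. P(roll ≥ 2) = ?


Favorable outcomes (roll ≥ 2): 5
Total outcomes = 6
P = 5/6 = 0.8333

P = 0.8333


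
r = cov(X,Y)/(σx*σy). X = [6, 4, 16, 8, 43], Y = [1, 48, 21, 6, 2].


Mean X = 15.4000, Mean Y = 15.6000
SD X = 14.388885, SD Y = 17.715530
Cov = -106.640000
r = -106.640000/(14.388885*17.715530) = -0.4183

r = -0.4183


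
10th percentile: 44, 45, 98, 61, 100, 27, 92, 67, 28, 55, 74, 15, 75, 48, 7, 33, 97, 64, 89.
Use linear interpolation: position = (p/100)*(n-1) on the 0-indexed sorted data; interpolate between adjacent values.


Sorted: 7, 15, 27, 28, 33, 44, 45, 48, 55, 61, 64, 67, 74, 75, 89, 92, 97, 98, 100
n = 19
Index = 10/100 * 18 = 1.8000
Lower = data[1] = 15, Upper = data[2] = 27
P10 = 15 + 0.8000*(12) = 24.6000

P10 = 24.6000


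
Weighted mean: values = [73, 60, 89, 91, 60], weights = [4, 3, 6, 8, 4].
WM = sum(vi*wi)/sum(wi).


Numerator = 73*4 + 60*3 + 89*6 + 91*8 + 60*4 = 1974
Denominator = 4 + 3 + 6 + 8 + 4 = 25
WM = 1974/25 = 78.9600

WM = 78.9600


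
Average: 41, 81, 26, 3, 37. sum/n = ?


Sum = 41 + 81 + 26 + 3 + 37 = 188
n = 5
Mean = 188/5 = 37.6000

Mean = 37.6000


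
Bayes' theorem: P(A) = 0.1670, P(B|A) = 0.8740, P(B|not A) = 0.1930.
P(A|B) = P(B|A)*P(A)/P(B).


P(B) = P(B|A)*P(A) + P(B|A')*P(A')
= 0.8740*0.1670 + 0.1930*0.8330
= 0.145958 + 0.160769 = 0.306727
P(A|B) = 0.145958/0.306727 = 0.4759

P(A|B) = 0.4759


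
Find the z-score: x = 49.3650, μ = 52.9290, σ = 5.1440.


z = (49.3650 - 52.9290)/5.1440
= -3.5640/5.1440
= -0.6928

z = -0.6928


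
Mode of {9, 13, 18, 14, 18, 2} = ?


Frequencies: 2:1, 9:1, 13:1, 14:1, 18:2
Max frequency = 2
Mode = 18

Mode = 18


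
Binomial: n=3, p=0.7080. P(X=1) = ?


C(3,1) = 3
p^1 = 0.708000
(1-p)^2 = 0.085264
P = 3 * 0.708000 * 0.085264 = 0.1811

P(X=1) = 0.1811


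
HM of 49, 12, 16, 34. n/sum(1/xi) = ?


Sum of reciprocals = 1/49 + 1/12 + 1/16 + 1/34 = 0.195653
HM = 4/0.195653 = 20.4443

HM = 20.4443


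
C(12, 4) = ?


C(12,4) = 12!/(4! × 8!)
= 479001600/(24 × 40320)
= 495

C(12,4) = 495


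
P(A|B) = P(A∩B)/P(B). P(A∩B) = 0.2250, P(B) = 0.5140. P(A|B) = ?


P(A|B) = 0.2250/0.5140 = 0.4377

P(A|B) = 0.4377


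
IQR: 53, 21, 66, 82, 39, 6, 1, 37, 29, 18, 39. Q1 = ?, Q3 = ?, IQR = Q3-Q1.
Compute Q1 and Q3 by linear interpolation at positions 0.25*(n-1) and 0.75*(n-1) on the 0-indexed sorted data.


Sorted: 1, 6, 18, 21, 29, 37, 39, 39, 53, 66, 82
Q1 (25th %ile) = 19.5000
Q3 (75th %ile) = 46.0000
IQR = 46.0000 - 19.5000 = 26.5000

IQR = 26.5000


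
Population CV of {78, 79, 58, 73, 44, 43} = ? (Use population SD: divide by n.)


Mean = 62.5000
SD = 15.0859
CV = (15.0859/62.5000)*100 = 24.1374%

CV = 24.1374%


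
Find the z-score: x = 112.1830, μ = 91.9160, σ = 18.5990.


z = (112.1830 - 91.9160)/18.5990
= 20.2670/18.5990
= 1.0897

z = 1.0897


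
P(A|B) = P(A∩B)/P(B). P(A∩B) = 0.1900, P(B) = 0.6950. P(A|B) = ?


P(A|B) = 0.1900/0.6950 = 0.2734

P(A|B) = 0.2734


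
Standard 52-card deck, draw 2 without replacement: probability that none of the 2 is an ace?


P(no aces) = (48/52) × (47/51)
= 0.8507

P = 0.8507


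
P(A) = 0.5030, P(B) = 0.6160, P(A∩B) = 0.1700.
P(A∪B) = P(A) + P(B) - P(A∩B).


P(A∪B) = 0.5030 + 0.6160 - 0.1700
= 1.1190 - 0.1700
= 0.9490

P(A∪B) = 0.9490


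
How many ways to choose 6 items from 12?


C(12,6) = 12!/(6! × 6!)
= 479001600/(720 × 720)
= 924

C(12,6) = 924


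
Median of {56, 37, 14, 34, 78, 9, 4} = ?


Sorted: 4, 9, 14, 34, 37, 56, 78
n = 7 (odd)
Middle value = 34

Median = 34


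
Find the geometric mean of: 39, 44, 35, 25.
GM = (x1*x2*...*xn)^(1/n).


Product = 39 × 44 × 35 × 25 = 1501500
GM = 1501500^(1/4) = 35.0051

GM = 35.0051


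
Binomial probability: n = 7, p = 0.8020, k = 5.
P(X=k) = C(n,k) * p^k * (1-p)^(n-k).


C(7,5) = 21
p^5 = 0.331797
(1-p)^2 = 0.039204
P = 21 * 0.331797 * 0.039204 = 0.2732

P(X=5) = 0.2732


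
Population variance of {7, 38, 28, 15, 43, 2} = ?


Mean = 22.1667
Squared deviations: 230.0278, 250.6944, 34.0278, 51.3611, 434.0278, 406.6944
Sum = 1406.8333
Variance = 1406.8333/6 = 234.4722

Variance = 234.4722


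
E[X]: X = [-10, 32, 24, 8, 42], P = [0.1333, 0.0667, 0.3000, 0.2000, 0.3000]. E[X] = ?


E[X] = -10*0.1333 + 32*0.0667 + 24*0.3000 + 8*0.2000 + 42*0.3000
= -1.3330 + 2.1344 + 7.2000 + 1.6000 + 12.6000
= 22.2014

E[X] = 22.2014


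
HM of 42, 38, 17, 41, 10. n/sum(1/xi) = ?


Sum of reciprocals = 1/42 + 1/38 + 1/17 + 1/41 + 1/10 = 0.233339
HM = 5/0.233339 = 21.4280

HM = 21.4280


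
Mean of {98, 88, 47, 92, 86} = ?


Sum = 98 + 88 + 47 + 92 + 86 = 411
n = 5
Mean = 411/5 = 82.2000

Mean = 82.2000


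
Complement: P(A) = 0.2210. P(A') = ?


P(not A) = 1 - 0.2210 = 0.7790

P(not A) = 0.7790


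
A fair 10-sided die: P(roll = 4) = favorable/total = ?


Favorable outcomes (roll = 4): 1
Total outcomes = 10
P = 1/10 = 0.1000

P = 0.1000


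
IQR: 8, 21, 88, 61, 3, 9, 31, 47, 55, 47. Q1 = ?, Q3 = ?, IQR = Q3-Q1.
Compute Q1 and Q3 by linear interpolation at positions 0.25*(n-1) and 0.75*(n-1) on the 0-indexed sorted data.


Sorted: 3, 8, 9, 21, 31, 47, 47, 55, 61, 88
Q1 (25th %ile) = 12.0000
Q3 (75th %ile) = 53.0000
IQR = 53.0000 - 12.0000 = 41.0000

IQR = 41.0000


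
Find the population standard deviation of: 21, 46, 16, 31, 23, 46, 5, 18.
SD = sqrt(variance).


Mean = 25.7500
Variance = 182.9375
SD = sqrt(182.9375) = 13.5254

SD = 13.5254


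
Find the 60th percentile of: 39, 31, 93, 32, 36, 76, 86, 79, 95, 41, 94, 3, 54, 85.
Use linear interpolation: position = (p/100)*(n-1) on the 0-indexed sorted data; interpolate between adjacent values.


Sorted: 3, 31, 32, 36, 39, 41, 54, 76, 79, 85, 86, 93, 94, 95
n = 14
Index = 60/100 * 13 = 7.8000
Lower = data[7] = 76, Upper = data[8] = 79
P60 = 76 + 0.8000*(3) = 78.4000

P60 = 78.4000


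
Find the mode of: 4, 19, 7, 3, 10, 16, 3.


Frequencies: 3:2, 4:1, 7:1, 10:1, 16:1, 19:1
Max frequency = 2
Mode = 3

Mode = 3


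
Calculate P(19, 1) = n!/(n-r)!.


P(19,1) = 19!/18!
= 121645100408832000/6402373705728000
= 19

P(19,1) = 19


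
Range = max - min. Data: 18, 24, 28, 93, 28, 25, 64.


Max = 93, Min = 18
Range = 93 - 18 = 75

Range = 75


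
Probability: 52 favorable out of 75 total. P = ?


P = 52/75 = 0.6933

P = 0.6933


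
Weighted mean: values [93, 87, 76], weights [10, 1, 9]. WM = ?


Numerator = 93*10 + 87*1 + 76*9 = 1701
Denominator = 10 + 1 + 9 = 20
WM = 1701/20 = 85.0500

WM = 85.0500


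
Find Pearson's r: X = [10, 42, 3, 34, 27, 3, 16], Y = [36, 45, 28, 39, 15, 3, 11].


Mean X = 19.2857, Mean Y = 25.2857
SD X = 14.239927, SD Y = 14.664966
Cov = 119.489796
r = 119.489796/(14.239927*14.664966) = 0.5722

r = 0.5722


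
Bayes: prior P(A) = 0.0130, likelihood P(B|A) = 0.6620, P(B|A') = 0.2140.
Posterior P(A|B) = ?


P(B) = P(B|A)*P(A) + P(B|A')*P(A')
= 0.6620*0.0130 + 0.2140*0.9870
= 0.008606 + 0.211218 = 0.219824
P(A|B) = 0.008606/0.219824 = 0.0391

P(A|B) = 0.0391


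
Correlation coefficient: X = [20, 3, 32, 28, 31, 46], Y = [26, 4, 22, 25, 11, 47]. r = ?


Mean X = 26.6667, Mean Y = 22.5000
SD X = 13.085191, SD Y = 13.500000
Cov = 139.833333
r = 139.833333/(13.085191*13.500000) = 0.7916

r = 0.7916


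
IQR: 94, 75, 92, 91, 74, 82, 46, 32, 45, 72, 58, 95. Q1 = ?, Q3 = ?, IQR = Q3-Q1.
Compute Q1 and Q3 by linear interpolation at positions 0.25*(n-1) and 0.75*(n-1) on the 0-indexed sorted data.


Sorted: 32, 45, 46, 58, 72, 74, 75, 82, 91, 92, 94, 95
Q1 (25th %ile) = 55.0000
Q3 (75th %ile) = 91.2500
IQR = 91.2500 - 55.0000 = 36.2500

IQR = 36.2500


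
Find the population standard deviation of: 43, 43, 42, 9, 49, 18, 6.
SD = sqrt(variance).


Mean = 30.0000
Variance = 286.2857
SD = sqrt(286.2857) = 16.9200

SD = 16.9200


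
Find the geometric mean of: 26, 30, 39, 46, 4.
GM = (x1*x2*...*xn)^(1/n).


Product = 26 × 30 × 39 × 46 × 4 = 5597280
GM = 5597280^(1/5) = 22.3664

GM = 22.3664


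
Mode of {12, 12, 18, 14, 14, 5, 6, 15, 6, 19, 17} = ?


Frequencies: 5:1, 6:2, 12:2, 14:2, 15:1, 17:1, 18:1, 19:1
Max frequency = 2
Mode = 6, 12, 14

Mode = 6, 12, 14


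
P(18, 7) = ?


P(18,7) = 18!/11!
= 6402373705728000/39916800
= 160392960

P(18,7) = 160392960


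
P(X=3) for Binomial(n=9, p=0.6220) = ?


C(9,3) = 84
p^3 = 0.240642
(1-p)^6 = 0.002917
P = 84 * 0.240642 * 0.002917 = 0.0590

P(X=3) = 0.0590


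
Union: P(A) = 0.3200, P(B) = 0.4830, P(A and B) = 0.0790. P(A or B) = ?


P(A∪B) = 0.3200 + 0.4830 - 0.0790
= 0.8030 - 0.0790
= 0.7240

P(A∪B) = 0.7240


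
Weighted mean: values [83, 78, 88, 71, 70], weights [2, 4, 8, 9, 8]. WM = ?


Numerator = 83*2 + 78*4 + 88*8 + 71*9 + 70*8 = 2381
Denominator = 2 + 4 + 8 + 9 + 8 = 31
WM = 2381/31 = 76.8065

WM = 76.8065


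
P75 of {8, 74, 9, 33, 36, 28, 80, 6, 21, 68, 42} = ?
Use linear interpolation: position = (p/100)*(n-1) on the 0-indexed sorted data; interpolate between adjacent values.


Sorted: 6, 8, 9, 21, 28, 33, 36, 42, 68, 74, 80
n = 11
Index = 75/100 * 10 = 7.5000
Lower = data[7] = 42, Upper = data[8] = 68
P75 = 42 + 0.5000*(26) = 55.0000

P75 = 55.0000


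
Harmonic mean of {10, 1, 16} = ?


Sum of reciprocals = 1/10 + 1/1 + 1/16 = 1.162500
HM = 3/1.162500 = 2.5806

HM = 2.5806


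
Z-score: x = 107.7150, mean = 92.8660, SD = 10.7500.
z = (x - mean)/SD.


z = (107.7150 - 92.8660)/10.7500
= 14.8490/10.7500
= 1.3813

z = 1.3813


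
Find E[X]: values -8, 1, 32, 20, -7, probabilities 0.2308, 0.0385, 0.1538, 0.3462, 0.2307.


E[X] = -8*0.2308 + 1*0.0385 + 32*0.1538 + 20*0.3462 - 7*0.2307
= -1.8464 + 0.0385 + 4.9216 + 6.9240 - 1.6149
= 8.4228

E[X] = 8.4228


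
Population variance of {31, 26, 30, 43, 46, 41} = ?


Mean = 36.1667
Squared deviations: 26.6944, 103.3611, 38.0278, 46.6944, 96.6944, 23.3611
Sum = 334.8333
Variance = 334.8333/6 = 55.8056

Variance = 55.8056


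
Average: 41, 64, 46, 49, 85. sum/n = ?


Sum = 41 + 64 + 46 + 49 + 85 = 285
n = 5
Mean = 285/5 = 57.0000

Mean = 57.0000


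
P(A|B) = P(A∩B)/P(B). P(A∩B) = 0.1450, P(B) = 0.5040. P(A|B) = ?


P(A|B) = 0.1450/0.5040 = 0.2877

P(A|B) = 0.2877


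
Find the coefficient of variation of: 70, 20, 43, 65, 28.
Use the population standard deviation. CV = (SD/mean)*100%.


Mean = 45.2000
SD = 19.7119
CV = (19.7119/45.2000)*100 = 43.6105%

CV = 43.6105%


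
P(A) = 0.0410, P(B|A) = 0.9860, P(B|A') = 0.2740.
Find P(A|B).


P(B) = P(B|A)*P(A) + P(B|A')*P(A')
= 0.9860*0.0410 + 0.2740*0.9590
= 0.040426 + 0.262766 = 0.303192
P(A|B) = 0.040426/0.303192 = 0.1333

P(A|B) = 0.1333


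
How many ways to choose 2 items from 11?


C(11,2) = 11!/(2! × 9!)
= 39916800/(2 × 362880)
= 55

C(11,2) = 55


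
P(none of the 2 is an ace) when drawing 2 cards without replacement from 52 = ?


P(no aces) = (48/52) × (47/51)
= 0.8507

P = 0.8507


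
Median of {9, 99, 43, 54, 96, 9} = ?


Sorted: 9, 9, 43, 54, 96, 99
n = 6 (even)
Middle values: 43 and 54
Median = (43+54)/2 = 48.5000

Median = 48.5000


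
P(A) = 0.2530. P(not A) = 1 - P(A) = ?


P(not A) = 1 - 0.2530 = 0.7470

P(not A) = 0.7470


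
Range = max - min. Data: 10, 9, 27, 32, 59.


Max = 59, Min = 9
Range = 59 - 9 = 50

Range = 50


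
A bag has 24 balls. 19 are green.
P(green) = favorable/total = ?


P = 19/24 = 0.7917

P = 0.7917


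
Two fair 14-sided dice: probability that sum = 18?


Total outcomes = 14×14 = 196
Favorable (sum = 18): 11
P = 11/196 = 0.0561

P = 0.0561


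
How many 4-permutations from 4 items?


P(4,4) = 4!/0!
= 24/1
= 24

P(4,4) = 24


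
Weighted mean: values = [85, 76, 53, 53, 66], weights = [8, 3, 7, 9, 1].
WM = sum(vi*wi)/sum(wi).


Numerator = 85*8 + 76*3 + 53*7 + 53*9 + 66*1 = 1822
Denominator = 8 + 3 + 7 + 9 + 1 = 28
WM = 1822/28 = 65.0714

WM = 65.0714


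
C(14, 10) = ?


C(14,10) = 14!/(10! × 4!)
= 87178291200/(3628800 × 24)
= 1001

C(14,10) = 1001


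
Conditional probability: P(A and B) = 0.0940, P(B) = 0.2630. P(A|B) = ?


P(A|B) = 0.0940/0.2630 = 0.3574

P(A|B) = 0.3574


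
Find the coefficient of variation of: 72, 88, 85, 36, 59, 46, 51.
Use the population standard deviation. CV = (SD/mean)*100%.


Mean = 62.4286
SD = 18.3837
CV = (18.3837/62.4286)*100 = 29.4475%

CV = 29.4475%


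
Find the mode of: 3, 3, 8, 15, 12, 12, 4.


Frequencies: 3:2, 4:1, 8:1, 12:2, 15:1
Max frequency = 2
Mode = 3, 12

Mode = 3, 12


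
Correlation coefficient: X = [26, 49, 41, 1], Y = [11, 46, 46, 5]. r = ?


Mean X = 29.2500, Mean Y = 27.0000
SD X = 18.280796, SD Y = 19.118054
Cov = 318.000000
r = 318.000000/(18.280796*19.118054) = 0.9099

r = 0.9099


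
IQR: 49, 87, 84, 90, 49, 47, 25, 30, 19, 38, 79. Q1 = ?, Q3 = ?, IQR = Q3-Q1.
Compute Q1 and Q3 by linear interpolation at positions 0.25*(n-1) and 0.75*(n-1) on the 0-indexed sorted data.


Sorted: 19, 25, 30, 38, 47, 49, 49, 79, 84, 87, 90
Q1 (25th %ile) = 34.0000
Q3 (75th %ile) = 81.5000
IQR = 81.5000 - 34.0000 = 47.5000

IQR = 47.5000


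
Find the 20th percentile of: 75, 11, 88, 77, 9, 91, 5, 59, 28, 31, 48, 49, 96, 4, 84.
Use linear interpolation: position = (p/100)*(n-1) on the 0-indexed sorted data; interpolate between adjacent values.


Sorted: 4, 5, 9, 11, 28, 31, 48, 49, 59, 75, 77, 84, 88, 91, 96
n = 15
Index = 20/100 * 14 = 2.8000
Lower = data[2] = 9, Upper = data[3] = 11
P20 = 9 + 0.8000*(2) = 10.6000

P20 = 10.6000


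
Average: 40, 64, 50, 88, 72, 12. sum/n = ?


Sum = 40 + 64 + 50 + 88 + 72 + 12 = 326
n = 6
Mean = 326/6 = 54.3333

Mean = 54.3333


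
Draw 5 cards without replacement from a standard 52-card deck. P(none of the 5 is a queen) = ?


P(no queens) = (48/52) × (47/51) × (46/50) × (45/49) × (44/48)
= 0.6588

P = 0.6588


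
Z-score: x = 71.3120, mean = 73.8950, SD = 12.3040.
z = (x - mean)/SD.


z = (71.3120 - 73.8950)/12.3040
= -2.5830/12.3040
= -0.2099

z = -0.2099


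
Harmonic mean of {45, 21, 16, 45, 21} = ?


Sum of reciprocals = 1/45 + 1/21 + 1/16 + 1/45 + 1/21 = 0.202183
HM = 5/0.202183 = 24.7301

HM = 24.7301


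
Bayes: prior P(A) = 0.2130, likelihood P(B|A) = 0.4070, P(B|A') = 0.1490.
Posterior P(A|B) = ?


P(B) = P(B|A)*P(A) + P(B|A')*P(A')
= 0.4070*0.2130 + 0.1490*0.7870
= 0.086691 + 0.117263 = 0.203954
P(A|B) = 0.086691/0.203954 = 0.4251

P(A|B) = 0.4251


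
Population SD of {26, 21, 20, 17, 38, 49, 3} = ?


Mean = 24.8571
Variance = 190.6939
SD = sqrt(190.6939) = 13.8092

SD = 13.8092


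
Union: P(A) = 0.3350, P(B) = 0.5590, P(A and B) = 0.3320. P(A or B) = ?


P(A∪B) = 0.3350 + 0.5590 - 0.3320
= 0.8940 - 0.3320
= 0.5620

P(A∪B) = 0.5620


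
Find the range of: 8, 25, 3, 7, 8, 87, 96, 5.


Max = 96, Min = 3
Range = 96 - 3 = 93

Range = 93


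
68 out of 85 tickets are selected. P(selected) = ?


P = 68/85 = 0.8000

P = 0.8000


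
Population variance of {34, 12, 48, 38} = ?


Mean = 33.0000
Squared deviations: 1.0000, 441.0000, 225.0000, 25.0000
Sum = 692.0000
Variance = 692.0000/4 = 173.0000

Variance = 173.0000


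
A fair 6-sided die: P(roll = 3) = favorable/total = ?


Favorable outcomes (roll = 3): 1
Total outcomes = 6
P = 1/6 = 0.1667

P = 0.1667


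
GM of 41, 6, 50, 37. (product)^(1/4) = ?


Product = 41 × 6 × 50 × 37 = 455100
GM = 455100^(1/4) = 25.9733

GM = 25.9733


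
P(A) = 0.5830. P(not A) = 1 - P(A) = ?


P(not A) = 1 - 0.5830 = 0.4170

P(not A) = 0.4170


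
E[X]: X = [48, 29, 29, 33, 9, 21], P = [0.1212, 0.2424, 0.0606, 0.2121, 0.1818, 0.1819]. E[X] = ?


E[X] = 48*0.1212 + 29*0.2424 + 29*0.0606 + 33*0.2121 + 9*0.1818 + 21*0.1819
= 5.8176 + 7.0296 + 1.7574 + 6.9993 + 1.6362 + 3.8199
= 27.0600

E[X] = 27.0600


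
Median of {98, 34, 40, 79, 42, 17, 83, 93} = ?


Sorted: 17, 34, 40, 42, 79, 83, 93, 98
n = 8 (even)
Middle values: 42 and 79
Median = (42+79)/2 = 60.5000

Median = 60.5000


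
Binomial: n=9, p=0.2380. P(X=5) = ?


C(9,5) = 126
p^5 = 0.000764
(1-p)^4 = 0.337147
P = 126 * 0.000764 * 0.337147 = 0.0324

P(X=5) = 0.0324


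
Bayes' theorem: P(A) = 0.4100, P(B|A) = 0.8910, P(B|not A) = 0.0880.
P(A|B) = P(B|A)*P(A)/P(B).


P(B) = P(B|A)*P(A) + P(B|A')*P(A')
= 0.8910*0.4100 + 0.0880*0.5900
= 0.365310 + 0.051920 = 0.417230
P(A|B) = 0.365310/0.417230 = 0.8756

P(A|B) = 0.8756


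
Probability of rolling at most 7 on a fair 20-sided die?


Favorable outcomes (roll ≤ 7): 7
Total outcomes = 20
P = 7/20 = 0.3500

P = 0.3500


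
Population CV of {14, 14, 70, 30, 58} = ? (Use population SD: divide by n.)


Mean = 37.2000
SD = 22.9643
CV = (22.9643/37.2000)*100 = 61.7320%

CV = 61.7320%


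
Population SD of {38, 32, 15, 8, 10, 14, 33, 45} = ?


Mean = 24.3750
Variance = 176.7344
SD = sqrt(176.7344) = 13.2941

SD = 13.2941


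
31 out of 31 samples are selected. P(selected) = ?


P = 31/31 = 1.0000

P = 1.0000


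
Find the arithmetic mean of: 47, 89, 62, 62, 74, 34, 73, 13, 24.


Sum = 47 + 89 + 62 + 62 + 74 + 34 + 73 + 13 + 24 = 478
n = 9
Mean = 478/9 = 53.1111

Mean = 53.1111


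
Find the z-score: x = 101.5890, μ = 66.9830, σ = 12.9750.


z = (101.5890 - 66.9830)/12.9750
= 34.6060/12.9750
= 2.6671

z = 2.6671


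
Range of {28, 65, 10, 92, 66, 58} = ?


Max = 92, Min = 10
Range = 92 - 10 = 82

Range = 82


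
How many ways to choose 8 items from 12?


C(12,8) = 12!/(8! × 4!)
= 479001600/(40320 × 24)
= 495

C(12,8) = 495


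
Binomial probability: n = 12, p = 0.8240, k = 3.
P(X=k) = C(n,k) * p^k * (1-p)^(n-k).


C(12,3) = 220
p^3 = 0.559476
(1-p)^9 = 1.620369e-07
P = 220 * 0.559476 * 1.620369e-07 = 1.9944e-05

P(X=3) = 1.9944e-05


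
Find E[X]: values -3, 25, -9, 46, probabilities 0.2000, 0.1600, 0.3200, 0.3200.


E[X] = -3*0.2000 + 25*0.1600 - 9*0.3200 + 46*0.3200
= -0.6000 + 4.0000 - 2.8800 + 14.7200
= 15.2400

E[X] = 15.2400


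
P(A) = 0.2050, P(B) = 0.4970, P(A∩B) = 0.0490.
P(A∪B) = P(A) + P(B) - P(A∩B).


P(A∪B) = 0.2050 + 0.4970 - 0.0490
= 0.7020 - 0.0490
= 0.6530

P(A∪B) = 0.6530


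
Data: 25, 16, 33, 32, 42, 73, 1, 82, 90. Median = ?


Sorted: 1, 16, 25, 32, 33, 42, 73, 82, 90
n = 9 (odd)
Middle value = 33

Median = 33


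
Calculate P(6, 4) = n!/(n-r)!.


P(6,4) = 6!/2!
= 720/2
= 360

P(6,4) = 360


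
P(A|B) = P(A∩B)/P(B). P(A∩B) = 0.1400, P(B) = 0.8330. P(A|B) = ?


P(A|B) = 0.1400/0.8330 = 0.1681

P(A|B) = 0.1681


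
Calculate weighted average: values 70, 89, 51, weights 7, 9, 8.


Numerator = 70*7 + 89*9 + 51*8 = 1699
Denominator = 7 + 9 + 8 = 24
WM = 1699/24 = 70.7917

WM = 70.7917


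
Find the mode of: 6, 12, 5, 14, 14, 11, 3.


Frequencies: 3:1, 5:1, 6:1, 11:1, 12:1, 14:2
Max frequency = 2
Mode = 14

Mode = 14


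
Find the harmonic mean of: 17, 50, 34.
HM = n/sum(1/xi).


Sum of reciprocals = 1/17 + 1/50 + 1/34 = 0.108235
HM = 3/0.108235 = 27.7174

HM = 27.7174


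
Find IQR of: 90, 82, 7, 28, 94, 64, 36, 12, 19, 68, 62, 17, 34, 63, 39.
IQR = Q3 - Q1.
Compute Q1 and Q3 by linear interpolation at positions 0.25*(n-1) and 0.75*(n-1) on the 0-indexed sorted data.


Sorted: 7, 12, 17, 19, 28, 34, 36, 39, 62, 63, 64, 68, 82, 90, 94
Q1 (25th %ile) = 23.5000
Q3 (75th %ile) = 66.0000
IQR = 66.0000 - 23.5000 = 42.5000

IQR = 42.5000
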